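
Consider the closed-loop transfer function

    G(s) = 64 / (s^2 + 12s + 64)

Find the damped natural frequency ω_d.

ω_d ≈ 5.292 rad/s

Comparing s^2 + 12s + 64 to s^2 + 2ζωₙs + ωₙ²: ωₙ = 8 rad/s and ζ = 12/(2·8) = 0.75.
ζωₙ = 12/2 = 6, so ω_d = ωₙ√(1−ζ²) = √(ωₙ² − (ζωₙ)²) = √(64 − 6²) = √28 ≈ 5.292 rad/s.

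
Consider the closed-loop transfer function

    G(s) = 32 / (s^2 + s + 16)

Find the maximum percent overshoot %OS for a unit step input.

Comparing s^2 + s + 16 to s^2 + 2ζωₙs + ωₙ²: ωₙ = 4 rad/s and ζ = 1/(2·4) = 0.125.
%OS = 100·exp(−πζ/√(1−ζ²)) = 100·exp(−π·0.125/√(1−0.125²)) ≈ 67.3%.

%OS ≈ 67.3%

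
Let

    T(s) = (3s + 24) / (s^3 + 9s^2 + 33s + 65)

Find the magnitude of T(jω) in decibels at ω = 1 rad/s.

|T(j1)|_dB ≈ -8.52 dB

Substitute s = j1: numerator = 24 + j3, denominator = 56 + j32.
|T(j1)| = |24 + j3| / |56 + j32| = 24.187 / 64.498 = 0.3750.
In decibels: 20·log₁₀(0.3750) ≈ -8.52 dB.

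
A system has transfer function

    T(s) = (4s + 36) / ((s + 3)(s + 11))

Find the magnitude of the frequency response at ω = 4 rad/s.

|T(j4)| ≈ 0.6732

Substitute s = j4: numerator = 36 + j16, denominator = 17 + j56.
|T(j4)| = |36 + j16| / |17 + j56| = 39.395 / 58.523 ≈ 0.6732.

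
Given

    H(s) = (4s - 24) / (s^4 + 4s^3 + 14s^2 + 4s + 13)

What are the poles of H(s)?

The poles are the roots of the denominator s^4 + 4s^3 + 14s^2 + 4s + 13 = 0.
No real roots exist; factor into two real quadratics: (s^2 + 1)(s^2 + 4s + 13) = 0.
Each quadratic gives a conjugate pair via the quadratic formula.

s = ±j, -2 ± 3j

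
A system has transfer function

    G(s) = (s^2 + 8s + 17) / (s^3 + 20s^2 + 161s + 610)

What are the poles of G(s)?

s = -5 ± 6j, -10

The poles are the roots of the denominator s^3 + 20s^2 + 161s + 610 = 0.
Trying s = -10: the polynomial evaluates to 0, so (s + 10) is a factor.
Dividing out leaves s^2 + 10s + 61 = 0.
The quadratic formula then gives s = -5 ± 6j.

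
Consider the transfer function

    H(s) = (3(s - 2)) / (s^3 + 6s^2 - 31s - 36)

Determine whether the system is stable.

The denominator s^3 + 6s^2 - 31s - 36 factors as (s + 1)(s - 4)(s + 9), giving poles at s = -1, 4, -9.
Since the pole(s) at s = 4 lie in the right half-plane, the system is unstable.

unstable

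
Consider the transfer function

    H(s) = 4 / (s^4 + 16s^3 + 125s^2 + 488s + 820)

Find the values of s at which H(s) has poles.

The poles are the roots of the denominator s^4 + 16s^3 + 125s^2 + 488s + 820 = 0.
No real roots exist; factor into two real quadratics: (s^2 + 8s + 20)(s^2 + 8s + 41) = 0.
Each quadratic gives a conjugate pair via the quadratic formula.

s = -4 + 2j, -4 - 2j, -4 + 5j, -4 - 5j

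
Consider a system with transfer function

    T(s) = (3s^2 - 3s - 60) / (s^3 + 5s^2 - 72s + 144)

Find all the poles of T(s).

s = 4, -12, 3

The poles are the roots of the denominator s^3 + 5s^2 - 72s + 144 = 0.
Trying s = 4: the polynomial evaluates to 0, so (s - 4) is a factor.
Dividing out leaves s^2 + 9s - 36 = 0.
Factoring the quadratic: (s + 12)(s - 3) = 0.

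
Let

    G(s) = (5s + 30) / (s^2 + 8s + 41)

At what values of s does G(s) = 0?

Set the numerator to zero: 5s + 30 = 0, i.e. 5·(s + 6) = 0.
So s = -6.

s = -6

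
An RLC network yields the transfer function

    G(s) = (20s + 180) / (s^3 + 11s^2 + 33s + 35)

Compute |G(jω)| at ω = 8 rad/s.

Substitute s = j8: numerator = 180 + j160, denominator = -669 - j248.
|G(j8)| = |180 + j160| / |-669 - j248| = 240.83 / 713.49 ≈ 0.3375.

|G(j8)| ≈ 0.3375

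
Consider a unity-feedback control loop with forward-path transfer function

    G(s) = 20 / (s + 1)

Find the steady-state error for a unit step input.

e_ss = 0.04762

G(s) has no poles at the origin.
This is a Type 0 system. Kp = lim_{s→0} G(s) = 20/1.
e_ss = 1/(1 + Kp) = 1/(1 + 20) = 1/21 ≈ 0.04762.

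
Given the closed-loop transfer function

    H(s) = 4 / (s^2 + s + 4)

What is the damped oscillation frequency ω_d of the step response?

ω_d ≈ 1.936 rad/s

Comparing s^2 + s + 4 to s^2 + 2ζωₙs + ωₙ²: ωₙ = 2 rad/s and ζ = 1/(2·2) = 0.25.
ζωₙ = 1/2 = 0.5, so ω_d = ωₙ√(1−ζ²) = √(ωₙ² − (ζωₙ)²) = √(4 − 0.5²) = √3.75 ≈ 1.936 rad/s.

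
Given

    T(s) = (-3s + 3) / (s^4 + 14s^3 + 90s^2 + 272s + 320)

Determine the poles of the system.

The poles are the roots of the denominator s^4 + 14s^3 + 90s^2 + 272s + 320 = 0.
No real roots exist; factor into two real quadratics: (s^2 + 6s + 10)(s^2 + 8s + 32) = 0.
Each quadratic gives a conjugate pair via the quadratic formula.

s = -3 + j, -3 - j, -4 + 4j, -4 - 4j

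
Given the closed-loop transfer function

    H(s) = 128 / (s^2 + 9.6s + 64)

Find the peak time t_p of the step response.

Comparing s^2 + 9.6s + 64 to s^2 + 2ζωₙs + ωₙ²: ωₙ = 8 rad/s and ζ = 9.6/(2·8) = 0.6.
ζωₙ = 9.6/2 = 4.8, so ω_d = ωₙ√(1−ζ²) = √(ωₙ² − (ζωₙ)²) = √(64 − 4.8²) = √40.96 = 6.400 rad/s.
t_p = π/ω_d = π/6.400 ≈ 0.4909 s.

t_p ≈ 0.4909 s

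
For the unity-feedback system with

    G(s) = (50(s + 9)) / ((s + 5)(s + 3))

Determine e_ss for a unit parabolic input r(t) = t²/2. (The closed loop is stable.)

e_ss = ∞

G(s) has no poles at the origin.
This is a Type 0 system; Ka = lim_{s→0} s^2·G(s) = 0, so the steady-state error for a parabola input is infinite.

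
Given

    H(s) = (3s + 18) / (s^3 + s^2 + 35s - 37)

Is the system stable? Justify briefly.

unstable

The denominator s^3 + s^2 + 35s - 37 factors as (s^2 + 2s + 37)(s - 1), giving poles at s = -1 ± 6j, 1.
Since the pole(s) at s = 1 lie in the right half-plane, the system is unstable.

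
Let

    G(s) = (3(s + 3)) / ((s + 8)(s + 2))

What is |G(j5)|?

|G(j5)| ≈ 0.3443

Substitute s = j5: numerator = 9 + j15, denominator = -9 + j50.
|G(j5)| = |9 + j15| / |-9 + j50| = 17.493 / 50.804 ≈ 0.3443.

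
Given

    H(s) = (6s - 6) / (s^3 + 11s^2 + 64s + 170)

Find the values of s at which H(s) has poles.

The poles are the roots of the denominator s^3 + 11s^2 + 64s + 170 = 0.
Trying s = -5: the polynomial evaluates to 0, so (s + 5) is a factor.
Dividing out leaves s^2 + 6s + 34 = 0.
The quadratic formula then gives s = -3 ± 5j.

s = -3 + 5j, -3 - 5j, -5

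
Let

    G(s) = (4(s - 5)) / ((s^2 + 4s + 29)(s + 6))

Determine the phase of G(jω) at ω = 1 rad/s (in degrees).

At s = j1: numerator = -20 + j4, denominator = 164 + j52.
∠G = ∠num − ∠den = 168.69° − (17.592°) = 151.1°.

∠G(j1) ≈ 151.1°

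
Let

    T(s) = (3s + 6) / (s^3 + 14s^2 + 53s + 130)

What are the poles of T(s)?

The poles are the roots of the denominator s^3 + 14s^2 + 53s + 130 = 0.
Trying s = -10: the polynomial evaluates to 0, so (s + 10) is a factor.
Dividing out leaves s^2 + 4s + 13 = 0.
The quadratic formula then gives s = -2 ± 3j.

s = -2 + 3j, -2 - 3j, -10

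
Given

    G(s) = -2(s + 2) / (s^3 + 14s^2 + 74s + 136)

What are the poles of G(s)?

s = -5 + 3j, -5 - 3j, -4

The poles are the roots of the denominator s^3 + 14s^2 + 74s + 136 = 0.
Trying s = -4: the polynomial evaluates to 0, so (s + 4) is a factor.
Dividing out leaves s^2 + 10s + 34 = 0.
The quadratic formula then gives s = -5 ± 3j.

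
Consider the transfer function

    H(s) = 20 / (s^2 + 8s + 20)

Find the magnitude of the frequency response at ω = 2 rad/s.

|H(j2)| ≈ 0.8839

Substitute s = j2: numerator = 20, denominator = 16 + j16.
|H(j2)| = |20| / |16 + j16| = 20 / 22.627 ≈ 0.8839.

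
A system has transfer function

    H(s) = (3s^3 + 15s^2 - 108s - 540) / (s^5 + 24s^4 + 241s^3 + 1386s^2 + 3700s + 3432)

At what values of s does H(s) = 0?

Set the numerator to zero: 3s^3 + 15s^2 - 108s - 540 = 0, i.e. 3·(s^3 + 5s^2 - 36s - 180) = 0.
Factoring: (s + 5)(s + 6)(s - 6) = 0.

s = -5, -6, 6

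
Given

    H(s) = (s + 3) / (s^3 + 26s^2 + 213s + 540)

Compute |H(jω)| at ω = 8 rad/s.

|H(j8)| ≈ 0.005215

Substitute s = j8: numerator = 3 + j8, denominator = -1124 + j1192.
|H(j8)| = |3 + j8| / |-1124 + j1192| = 8.5440 / 1638.4 ≈ 0.005215.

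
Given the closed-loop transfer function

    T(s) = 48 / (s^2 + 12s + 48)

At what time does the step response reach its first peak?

t_p ≈ 0.9069 s

Comparing s^2 + 12s + 48 to s^2 + 2ζωₙs + ωₙ²: ωₙ = √48 ≈ 6.928 rad/s and ζ = 12/(2·√48) ≈ 0.8660.
ζωₙ = 12/2 = 6, so ω_d = ωₙ√(1−ζ²) = √(ωₙ² − (ζωₙ)²) = √(48 − 6²) = √12 ≈ 3.464 rad/s.
t_p = π/ω_d = π/3.464 ≈ 0.9069 s.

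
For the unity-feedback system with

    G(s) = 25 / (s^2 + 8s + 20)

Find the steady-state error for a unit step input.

G(s) has no poles at the origin.
This is a Type 0 system. Kp = lim_{s→0} G(s) = 25/20 = 5/4.
e_ss = 1/(1 + Kp) = 1/(1 + 5/4) = 4/9 ≈ 0.4444.

e_ss = 0.4444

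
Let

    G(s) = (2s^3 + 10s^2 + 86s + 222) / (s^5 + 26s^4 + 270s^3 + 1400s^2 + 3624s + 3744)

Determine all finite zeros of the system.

s = -1 + 6j, -1 - 6j, -3

Set the numerator to zero: 2s^3 + 10s^2 + 86s + 222 = 0, i.e. 2·(s^3 + 5s^2 + 43s + 111) = 0.
Factoring: (s^2 + 2s + 37)(s + 3) = 0.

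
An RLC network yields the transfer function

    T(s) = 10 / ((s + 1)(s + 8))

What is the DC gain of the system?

Set s = 0: T(0) = (10) / (8) = 5/4.

T(0) = 5/4 ≈ 1.250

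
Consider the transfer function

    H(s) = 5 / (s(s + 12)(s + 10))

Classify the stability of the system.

The poles can be read from the denominator factors: s = 0, -12, -10.
Since the simple pole(s) at s = 0 lie on the jω-axis with none in the right half-plane, the system is marginally stable.

marginally stable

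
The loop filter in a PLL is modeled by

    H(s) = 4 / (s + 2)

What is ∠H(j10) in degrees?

∠H(j10) ≈ -78.69°

At s = j10: numerator = 4, denominator = 2 + j10.
∠H = ∠num − ∠den = 0° − (78.690°) = -78.69°.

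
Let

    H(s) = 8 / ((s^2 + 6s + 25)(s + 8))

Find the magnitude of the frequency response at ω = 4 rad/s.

|H(j4)| ≈ 0.03489

Substitute s = j4: numerator = 8, denominator = -24 + j228.
|H(j4)| = |8| / |-24 + j228| = 8 / 229.26 ≈ 0.03489.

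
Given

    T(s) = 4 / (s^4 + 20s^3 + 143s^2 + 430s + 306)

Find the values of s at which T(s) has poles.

The poles are the roots of the denominator s^4 + 20s^3 + 143s^2 + 430s + 306 = 0.
Trying s = -1: the polynomial evaluates to 0, so (s + 1) is a factor.
Dividing out leaves s^3 + 19s^2 + 124s + 306 = 0.
This factors further as (s^2 + 10s + 34)(s + 9) = 0.

s = -5 + 3j, -5 - 3j, -1, -9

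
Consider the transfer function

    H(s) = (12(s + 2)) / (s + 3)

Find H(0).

At s = 0 each factor (s + a) contributes a and each (s^2 + bs + c) contributes c.
H(0) = 12·(2) / ((3)) = 24/3 = 8.

H(0) = 8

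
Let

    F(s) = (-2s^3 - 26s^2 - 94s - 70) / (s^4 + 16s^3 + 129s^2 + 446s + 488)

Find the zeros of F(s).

Set the numerator to zero: -2s^3 - 26s^2 - 94s - 70 = 0, i.e. -2·(s^3 + 13s^2 + 47s + 35) = 0.
Factoring: (s + 7)(s + 1)(s + 5) = 0.

s = -7, -1, -5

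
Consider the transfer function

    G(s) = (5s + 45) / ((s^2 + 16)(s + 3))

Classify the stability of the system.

marginally stable

The poles can be read from the denominator factors: s = ±4j, -3.
Since the simple pole(s) at s = ±4j lie on the jω-axis with none in the right half-plane, the system is marginally stable.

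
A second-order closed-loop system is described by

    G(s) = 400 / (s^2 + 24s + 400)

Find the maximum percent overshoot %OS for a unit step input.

Comparing s^2 + 24s + 400 to s^2 + 2ζωₙs + ωₙ²: ωₙ = 20 rad/s and ζ = 24/(2·20) = 0.6.
%OS = 100·exp(−πζ/√(1−ζ²)) = 100·exp(−π·0.6/√(1−0.6²)) ≈ 9.48%.

%OS ≈ 9.48%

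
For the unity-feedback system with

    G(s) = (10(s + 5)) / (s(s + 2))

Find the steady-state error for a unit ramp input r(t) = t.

G(s) has one pole at the origin.
This is a Type 1 system. Kv = lim_{s→0} s·G(s) = 50/2 = 25.
e_ss = 1/Kv = 1/(25) = 1/25 ≈ 0.04000.

e_ss = 0.04000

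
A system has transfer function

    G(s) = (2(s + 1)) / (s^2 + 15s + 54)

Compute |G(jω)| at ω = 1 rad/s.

Substitute s = j1: numerator = 2 + j2, denominator = 53 + j15.
|G(j1)| = |2 + j2| / |53 + j15| = 2.8284 / 55.082 ≈ 0.05135.

|G(j1)| ≈ 0.05135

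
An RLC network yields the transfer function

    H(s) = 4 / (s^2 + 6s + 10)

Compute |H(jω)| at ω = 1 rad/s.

|H(j1)| ≈ 0.3698

Substitute s = j1: numerator = 4, denominator = 9 + j6.
|H(j1)| = |4| / |9 + j6| = 4 / 10.817 ≈ 0.3698.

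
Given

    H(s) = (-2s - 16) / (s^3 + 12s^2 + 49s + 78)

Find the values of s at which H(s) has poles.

The poles are the roots of the denominator s^3 + 12s^2 + 49s + 78 = 0.
Trying s = -6: the polynomial evaluates to 0, so (s + 6) is a factor.
Dividing out leaves s^2 + 6s + 13 = 0.
The quadratic formula then gives s = -3 ± 2j.

s = -3 + 2j, -3 - 2j, -6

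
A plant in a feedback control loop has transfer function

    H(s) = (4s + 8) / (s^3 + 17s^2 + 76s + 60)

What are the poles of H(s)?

The poles are the roots of the denominator s^3 + 17s^2 + 76s + 60 = 0.
Trying s = -6: the polynomial evaluates to 0, so (s + 6) is a factor.
Dividing out leaves s^2 + 11s + 10 = 0.
Factoring the quadratic: (s + 10)(s + 1) = 0.

s = -6, -10, -1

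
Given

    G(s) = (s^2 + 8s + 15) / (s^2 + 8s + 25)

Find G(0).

Set s = 0: G(0) = (15) / (25) = 3/5.

G(0) = 3/5 ≈ 0.6000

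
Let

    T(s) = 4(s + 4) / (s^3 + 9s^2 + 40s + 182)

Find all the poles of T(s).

The poles are the roots of the denominator s^3 + 9s^2 + 40s + 182 = 0.
Trying s = -7: the polynomial evaluates to 0, so (s + 7) is a factor.
Dividing out leaves s^2 + 2s + 26 = 0.
The quadratic formula then gives s = -1 ± 5j.

s = -1 ± 5j, -7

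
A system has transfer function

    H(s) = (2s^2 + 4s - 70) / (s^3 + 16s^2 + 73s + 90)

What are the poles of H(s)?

The poles are the roots of the denominator s^3 + 16s^2 + 73s + 90 = 0.
Trying s = -2: the polynomial evaluates to 0, so (s + 2) is a factor.
Dividing out leaves s^2 + 14s + 45 = 0.
Factoring the quadratic: (s + 9)(s + 5) = 0.

s = -2, -9, -5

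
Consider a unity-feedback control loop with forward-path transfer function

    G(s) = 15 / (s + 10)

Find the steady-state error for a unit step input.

e_ss = 0.4000

G(s) has no poles at the origin.
This is a Type 0 system. Kp = lim_{s→0} G(s) = 15/10 = 3/2.
e_ss = 1/(1 + Kp) = 1/(1 + 3/2) = 2/5 ≈ 0.4000.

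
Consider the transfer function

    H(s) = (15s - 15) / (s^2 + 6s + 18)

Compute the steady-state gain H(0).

Set s = 0: H(0) = (-15) / (18) = -5/6.

H(0) = -5/6 ≈ -0.8333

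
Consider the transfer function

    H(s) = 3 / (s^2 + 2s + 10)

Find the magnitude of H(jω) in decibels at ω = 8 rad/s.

|H(j8)|_dB ≈ -25.5 dB

Substitute s = j8: numerator = 3, denominator = -54 + j16.
|H(j8)| = |3| / |-54 + j16| = 3 / 56.321 ≈ 0.05327.
In decibels: 20·log₁₀(0.05327) ≈ -25.5 dB.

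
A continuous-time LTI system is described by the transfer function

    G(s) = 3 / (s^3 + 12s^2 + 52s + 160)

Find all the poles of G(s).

The poles are the roots of the denominator s^3 + 12s^2 + 52s + 160 = 0.
Trying s = -8: the polynomial evaluates to 0, so (s + 8) is a factor.
Dividing out leaves s^2 + 4s + 20 = 0.
The quadratic formula then gives s = -2 ± 4j.

s = -2 + 4j, -2 - 4j, -8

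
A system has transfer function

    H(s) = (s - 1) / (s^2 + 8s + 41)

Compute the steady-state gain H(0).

Set s = 0: H(0) = (-1) / (41) = -1/41.

H(0) = -1/41 ≈ -0.02439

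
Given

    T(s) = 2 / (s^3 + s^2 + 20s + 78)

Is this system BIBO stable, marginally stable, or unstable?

unstable

The denominator s^3 + s^2 + 20s + 78 factors as (s^2 - 2s + 26)(s + 3), giving poles at s = 1 ± 5j, -3.
Since the pole(s) at s = 1 + 5j, 1 - 5j lie in the right half-plane, the system is unstable.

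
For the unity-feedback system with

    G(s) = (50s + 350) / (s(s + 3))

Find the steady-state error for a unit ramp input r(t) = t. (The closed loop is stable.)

e_ss = 0.008571

G(s) has one pole at the origin.
This is a Type 1 system. Kv = lim_{s→0} s·G(s) = 350/3.
e_ss = 1/Kv = 1/(350/3) = 3/350 ≈ 0.008571.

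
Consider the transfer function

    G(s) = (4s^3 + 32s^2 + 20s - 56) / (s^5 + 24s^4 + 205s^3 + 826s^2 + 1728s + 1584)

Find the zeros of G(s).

s = -2, 1, -7

Set the numerator to zero: 4s^3 + 32s^2 + 20s - 56 = 0, i.e. 4·(s^3 + 8s^2 + 5s - 14) = 0.
Factoring: (s + 2)(s - 1)(s + 7) = 0.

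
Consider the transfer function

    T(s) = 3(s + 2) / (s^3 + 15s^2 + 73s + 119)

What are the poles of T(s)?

s = -4 + j, -4 - j, -7

The poles are the roots of the denominator s^3 + 15s^2 + 73s + 119 = 0.
Trying s = -7: the polynomial evaluates to 0, so (s + 7) is a factor.
Dividing out leaves s^2 + 8s + 17 = 0.
The quadratic formula then gives s = -4 ± 1j.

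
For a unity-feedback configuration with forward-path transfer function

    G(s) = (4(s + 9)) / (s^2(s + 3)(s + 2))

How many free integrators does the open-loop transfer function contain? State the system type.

Type 2

The denominator has 2 factors of s at the origin (free integrators), so this is a Type 2 system.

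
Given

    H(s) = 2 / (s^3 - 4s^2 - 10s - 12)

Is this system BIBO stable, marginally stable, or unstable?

unstable

The denominator s^3 - 4s^2 - 10s - 12 factors as (s^2 + 2s + 2)(s - 6), giving poles at s = -1 + j, -1 - j, 6.
Since the pole(s) at s = 6 lie in the right half-plane, the system is unstable.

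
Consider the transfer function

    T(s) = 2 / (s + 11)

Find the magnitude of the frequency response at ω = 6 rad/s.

|T(j6)| ≈ 0.1596

Substitute s = j6: numerator = 2, denominator = 11 + j6.
|T(j6)| = |2| / |11 + j6| = 2 / 12.530 ≈ 0.1596.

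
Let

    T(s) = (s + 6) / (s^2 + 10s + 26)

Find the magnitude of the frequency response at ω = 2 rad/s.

Substitute s = j2: numerator = 6 + j2, denominator = 22 + j20.
|T(j2)| = |6 + j2| / |22 + j20| = 6.3246 / 29.732 ≈ 0.2127.

|T(j2)| ≈ 0.2127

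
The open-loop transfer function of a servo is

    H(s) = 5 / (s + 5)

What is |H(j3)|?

|H(j3)| ≈ 0.8575

Substitute s = j3: numerator = 5, denominator = 5 + j3.
|H(j3)| = |5| / |5 + j3| = 5 / 5.8310 ≈ 0.8575.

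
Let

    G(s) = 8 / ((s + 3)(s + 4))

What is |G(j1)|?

Substitute s = j1: numerator = 8, denominator = 11 + j7.
|G(j1)| = |8| / |11 + j7| = 8 / 13.038 ≈ 0.6136.

|G(j1)| ≈ 0.6136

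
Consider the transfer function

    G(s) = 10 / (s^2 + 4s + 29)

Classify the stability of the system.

stable

The denominator s^2 + 4s + 29 factors as (s^2 + 4s + 29), giving poles at s = -2 + 5j, -2 - 5j.
Since all poles lie strictly in the left half-plane, the system is stable.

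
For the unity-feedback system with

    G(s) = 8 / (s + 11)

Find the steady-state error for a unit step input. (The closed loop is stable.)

e_ss = 0.5789

G(s) has no poles at the origin.
This is a Type 0 system. Kp = lim_{s→0} G(s) = 8/11.
e_ss = 1/(1 + Kp) = 1/(1 + 8/11) = 11/19 ≈ 0.5789.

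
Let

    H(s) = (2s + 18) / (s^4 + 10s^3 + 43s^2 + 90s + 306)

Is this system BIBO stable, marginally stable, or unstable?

marginally stable

The denominator s^4 + 10s^3 + 43s^2 + 90s + 306 factors as (s^2 + 9)(s^2 + 10s + 34), giving poles at s = 3j, -3j, -5 + 3j, -5 - 3j.
Since the simple pole(s) at s = ±3j lie on the jω-axis with none in the right half-plane, the system is marginally stable.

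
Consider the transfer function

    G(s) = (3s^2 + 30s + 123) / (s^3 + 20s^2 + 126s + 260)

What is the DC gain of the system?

Set s = 0: G(0) = (123) / (260) = 123/260.

G(0) = 123/260 ≈ 0.4731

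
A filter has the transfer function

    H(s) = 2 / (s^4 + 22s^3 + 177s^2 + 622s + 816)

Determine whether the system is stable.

stable

The denominator s^4 + 22s^3 + 177s^2 + 622s + 816 factors as (s + 6)(s^2 + 8s + 17)(s + 8), giving poles at s = -6, -4 + j, -4 - j, -8.
Since all poles lie strictly in the left half-plane, the system is stable.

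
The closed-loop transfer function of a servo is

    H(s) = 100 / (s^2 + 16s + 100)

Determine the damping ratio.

Compare the denominator to the standard form s^2 + 2ζωₙs + ωₙ².
ωₙ² = 100, so ωₙ = 10 rad/s.
2ζωₙ = 16, so ζ = 16/(2·10) = 0.8.
With ζ = 0.8 the response is underdamped.

ζ = 0.8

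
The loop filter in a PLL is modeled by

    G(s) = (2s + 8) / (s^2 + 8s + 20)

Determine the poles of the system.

s = -4 + 2j, -4 - 2j

The poles are the roots of the denominator s^2 + 8s + 20 = 0.
Using the quadratic formula: s = (-8 ± √(-16))/2 = -4 ± 2j.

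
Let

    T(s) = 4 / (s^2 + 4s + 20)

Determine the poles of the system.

s = -2 ± 4j

The poles are the roots of the denominator s^2 + 4s + 20 = 0.
Using the quadratic formula: s = (-4 ± √(-64))/2 = -2 ± 4j.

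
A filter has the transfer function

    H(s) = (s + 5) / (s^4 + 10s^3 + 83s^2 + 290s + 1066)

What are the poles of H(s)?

The poles are the roots of the denominator s^4 + 10s^3 + 83s^2 + 290s + 1066 = 0.
No real roots exist; factor into two real quadratics: (s^2 + 2s + 26)(s^2 + 8s + 41) = 0.
Each quadratic gives a conjugate pair via the quadratic formula.

s = -1 + 5j, -1 - 5j, -4 + 5j, -4 - 5j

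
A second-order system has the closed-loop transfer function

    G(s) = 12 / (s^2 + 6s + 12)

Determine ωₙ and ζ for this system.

Compare the denominator to the standard form s^2 + 2ζωₙs + ωₙ².
ωₙ² = 12, so ωₙ = √12 ≈ 3.464 rad/s.
2ζωₙ = 6, so ζ = 6/(2·√12) ≈ 0.8660.

ωₙ ≈ 3.464 rad/s, ζ ≈ 0.8660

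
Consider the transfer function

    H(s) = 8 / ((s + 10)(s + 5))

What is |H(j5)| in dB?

Substitute s = j5: numerator = 8, denominator = 25 + j75.
|H(j5)| = |8| / |25 + j75| = 8 / 79.057 ≈ 0.1012.
In decibels: 20·log₁₀(0.1012) ≈ -19.9 dB.

|H(j5)|_dB ≈ -19.9 dB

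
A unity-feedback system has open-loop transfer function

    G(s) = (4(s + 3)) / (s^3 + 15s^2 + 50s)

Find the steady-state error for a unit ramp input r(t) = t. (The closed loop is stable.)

e_ss = 4.167

G(s) has one pole at the origin.
This is a Type 1 system. Kv = lim_{s→0} s·G(s) = 12/50 = 6/25.
e_ss = 1/Kv = 1/(6/25) = 25/6 ≈ 4.167.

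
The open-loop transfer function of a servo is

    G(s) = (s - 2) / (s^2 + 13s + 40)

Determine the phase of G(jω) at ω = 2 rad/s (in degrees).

∠G(j2) ≈ 99.16°

At s = j2: numerator = -2 + j2, denominator = 36 + j26.
∠G = ∠num − ∠den = 135° − (35.838°) = 99.16°.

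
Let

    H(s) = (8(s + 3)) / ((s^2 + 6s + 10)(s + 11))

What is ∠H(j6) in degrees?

At s = j6: numerator = 24 + j48, denominator = -502 + j240.
∠H = ∠num − ∠den = 63.435° − (154.45°) = -91.01°.

∠H(j6) ≈ -91.01°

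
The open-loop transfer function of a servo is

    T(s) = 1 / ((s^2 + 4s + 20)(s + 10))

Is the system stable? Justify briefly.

stable

The poles can be read from the denominator factors: s = -2 + 4j, -2 - 4j, -10.
Since all poles lie strictly in the left half-plane, the system is stable.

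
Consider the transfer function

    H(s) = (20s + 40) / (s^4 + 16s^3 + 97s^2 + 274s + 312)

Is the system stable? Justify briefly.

The denominator s^4 + 16s^3 + 97s^2 + 274s + 312 factors as (s + 6)(s^2 + 6s + 13)(s + 4), giving poles at s = -6, -3 + 2j, -3 - 2j, -4.
Since all poles lie strictly in the left half-plane, the system is stable.

stable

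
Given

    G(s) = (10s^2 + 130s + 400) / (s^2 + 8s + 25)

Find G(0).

G(0) = 16

Set s = 0: G(0) = (400) / (25) = 16.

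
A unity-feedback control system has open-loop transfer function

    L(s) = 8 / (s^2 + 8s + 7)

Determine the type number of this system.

The denominator has no factor of s at the origin — no free integrator — so this is a Type 0 system.

Type 0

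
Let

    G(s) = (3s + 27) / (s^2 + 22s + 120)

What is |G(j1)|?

|G(j1)| ≈ 0.2245

Substitute s = j1: numerator = 27 + j3, denominator = 119 + j22.
|G(j1)| = |27 + j3| / |119 + j22| = 27.166 / 121.02 ≈ 0.2245.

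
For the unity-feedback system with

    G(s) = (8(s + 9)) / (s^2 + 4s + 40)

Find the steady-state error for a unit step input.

G(s) has no poles at the origin.
This is a Type 0 system. Kp = lim_{s→0} G(s) = 72/40 = 9/5.
e_ss = 1/(1 + Kp) = 1/(1 + 9/5) = 5/14 ≈ 0.3571.

e_ss = 0.3571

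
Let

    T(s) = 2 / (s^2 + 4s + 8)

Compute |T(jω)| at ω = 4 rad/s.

Substitute s = j4: numerator = 2, denominator = -8 + j16.
|T(j4)| = |2| / |-8 + j16| = 2 / 17.889 ≈ 0.1118.

|T(j4)| ≈ 0.1118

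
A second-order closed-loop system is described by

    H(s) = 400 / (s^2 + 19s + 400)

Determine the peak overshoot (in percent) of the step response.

%OS ≈ 18.3%

Comparing s^2 + 19s + 400 to s^2 + 2ζωₙs + ωₙ²: ωₙ = 20 rad/s and ζ = 19/(2·20) = 0.475.
%OS = 100·exp(−πζ/√(1−ζ²)) = 100·exp(−π·0.475/√(1−0.475²)) ≈ 18.3%.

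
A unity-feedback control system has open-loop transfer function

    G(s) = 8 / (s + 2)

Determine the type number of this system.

Type 0

The denominator has no factor of s at the origin — no free integrator — so this is a Type 0 system.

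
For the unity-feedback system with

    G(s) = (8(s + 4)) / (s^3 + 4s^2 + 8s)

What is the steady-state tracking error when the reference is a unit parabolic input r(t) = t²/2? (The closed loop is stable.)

e_ss = ∞

G(s) has one pole at the origin.
This is a Type 1 system; Ka = lim_{s→0} s^2·G(s) = 0, so the steady-state error for a parabola input is infinite.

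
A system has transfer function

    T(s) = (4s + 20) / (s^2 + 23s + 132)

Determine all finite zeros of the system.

s = -5

Set the numerator to zero: 4s + 20 = 0, i.e. 4·(s + 5) = 0.
So s = -5.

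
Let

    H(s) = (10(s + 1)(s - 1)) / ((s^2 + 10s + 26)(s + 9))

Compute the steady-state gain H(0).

H(0) = -5/117 ≈ -0.04274

At s = 0 each factor (s + a) contributes a and each (s^2 + bs + c) contributes c.
H(0) = 10·(1) · (-1) / ((26) · (9)) = -10/234 = -5/117.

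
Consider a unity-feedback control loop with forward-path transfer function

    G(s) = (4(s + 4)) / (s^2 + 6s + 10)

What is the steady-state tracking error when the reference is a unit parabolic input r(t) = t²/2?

G(s) has no poles at the origin.
This is a Type 0 system; Ka = lim_{s→0} s^2·G(s) = 0, so the steady-state error for a parabola input is infinite.

e_ss = ∞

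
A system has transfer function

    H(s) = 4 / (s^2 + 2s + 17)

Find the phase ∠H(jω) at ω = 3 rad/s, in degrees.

∠H(j3) ≈ -36.87°

At s = j3: numerator = 4, denominator = 8 + j6.
∠H = ∠num − ∠den = 0° − (36.870°) = -36.87°.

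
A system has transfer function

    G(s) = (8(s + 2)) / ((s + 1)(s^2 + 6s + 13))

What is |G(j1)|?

|G(j1)| ≈ 0.9428

Substitute s = j1: numerator = 16 + j8, denominator = 6 + j18.
|G(j1)| = |16 + j8| / |6 + j18| = 17.889 / 18.974 ≈ 0.9428.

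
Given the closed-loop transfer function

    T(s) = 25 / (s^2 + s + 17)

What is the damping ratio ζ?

ζ ≈ 0.1213

Compare the denominator to the standard form s^2 + 2ζωₙs + ωₙ².
ωₙ² = 17, so ωₙ = √17 ≈ 4.123 rad/s.
2ζωₙ = 1, so ζ = 1/(2·√17) ≈ 0.1213.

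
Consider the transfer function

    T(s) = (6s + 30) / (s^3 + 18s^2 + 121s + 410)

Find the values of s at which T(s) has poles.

The poles are the roots of the denominator s^3 + 18s^2 + 121s + 410 = 0.
Trying s = -10: the polynomial evaluates to 0, so (s + 10) is a factor.
Dividing out leaves s^2 + 8s + 41 = 0.
The quadratic formula then gives s = -4 ± 5j.

s = -4 + 5j, -4 - 5j, -10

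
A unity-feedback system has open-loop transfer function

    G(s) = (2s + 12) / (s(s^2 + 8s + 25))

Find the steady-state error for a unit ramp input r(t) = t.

G(s) has one pole at the origin.
This is a Type 1 system. Kv = lim_{s→0} s·G(s) = 12/25.
e_ss = 1/Kv = 1/(12/25) = 25/12 ≈ 2.083.

e_ss = 2.083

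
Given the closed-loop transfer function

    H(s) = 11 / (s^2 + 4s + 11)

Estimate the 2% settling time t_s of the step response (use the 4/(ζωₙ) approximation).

Comparing s^2 + 4s + 11 to s^2 + 2ζωₙs + ωₙ²: ωₙ = √11 ≈ 3.317 rad/s and ζ = 4/(2·√11) ≈ 0.6030.
ζωₙ = 4/2 = 2, so t_s ≈ 4/(ζωₙ) = 4/2 = 2 s.

t_s ≈ 2 s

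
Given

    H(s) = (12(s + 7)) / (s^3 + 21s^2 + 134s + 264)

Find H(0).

H(0) = 7/22 ≈ 0.3182

Set s = 0: H(0) = (84) / (264) = 7/22.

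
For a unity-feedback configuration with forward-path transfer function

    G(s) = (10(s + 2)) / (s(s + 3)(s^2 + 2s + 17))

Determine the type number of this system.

The denominator has 1 factor of s at the origin (free integrator), so this is a Type 1 system.

Type 1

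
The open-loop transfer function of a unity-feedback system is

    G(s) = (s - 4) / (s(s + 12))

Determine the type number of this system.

Type 1

The denominator has 1 factor of s at the origin (free integrator), so this is a Type 1 system.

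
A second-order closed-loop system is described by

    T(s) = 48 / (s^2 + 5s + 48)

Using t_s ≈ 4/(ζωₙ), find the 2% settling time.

t_s ≈ 1.600 s

Comparing s^2 + 5s + 48 to s^2 + 2ζωₙs + ωₙ²: ωₙ = √48 ≈ 6.928 rad/s and ζ = 5/(2·√48) ≈ 0.3608.
ζωₙ = 5/2 = 2.5, so t_s ≈ 4/(ζωₙ) = 4/2.5 = 1.600 s.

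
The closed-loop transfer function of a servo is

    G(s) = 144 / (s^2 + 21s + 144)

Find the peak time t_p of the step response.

Comparing s^2 + 21s + 144 to s^2 + 2ζωₙs + ωₙ²: ωₙ = 12 rad/s and ζ = 21/(2·12) = 0.875.
ζωₙ = 21/2 = 10.5, so ω_d = ωₙ√(1−ζ²) = √(ωₙ² − (ζωₙ)²) = √(144 − 10.5²) = √33.75 ≈ 5.809 rad/s.
t_p = π/ω_d = π/5.809 ≈ 0.5408 s.

t_p ≈ 0.5408 s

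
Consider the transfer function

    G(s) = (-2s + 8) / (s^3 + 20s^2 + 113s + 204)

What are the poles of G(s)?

s = -4 ± j, -12

The poles are the roots of the denominator s^3 + 20s^2 + 113s + 204 = 0.
Trying s = -12: the polynomial evaluates to 0, so (s + 12) is a factor.
Dividing out leaves s^2 + 8s + 17 = 0.
The quadratic formula then gives s = -4 ± 1j.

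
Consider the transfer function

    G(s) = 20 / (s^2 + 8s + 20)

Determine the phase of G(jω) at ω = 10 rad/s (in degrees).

At s = j10: numerator = 20, denominator = -80 + j80.
∠G = ∠num − ∠den = 0° − (135°) = -135°.

∠G(j10) ≈ -135°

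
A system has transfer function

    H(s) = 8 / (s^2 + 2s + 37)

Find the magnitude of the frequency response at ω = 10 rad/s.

|H(j10)| ≈ 0.1210

Substitute s = j10: numerator = 8, denominator = -63 + j20.
|H(j10)| = |8| / |-63 + j20| = 8 / 66.098 ≈ 0.1210.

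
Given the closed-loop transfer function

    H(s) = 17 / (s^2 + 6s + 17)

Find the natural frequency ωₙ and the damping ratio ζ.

ωₙ ≈ 4.123 rad/s, ζ ≈ 0.7276

Compare the denominator to the standard form s^2 + 2ζωₙs + ωₙ².
ωₙ² = 17, so ωₙ = √17 ≈ 4.123 rad/s.
2ζωₙ = 6, so ζ = 6/(2·√17) ≈ 0.7276.
With ζ = 0.7276 the response is underdamped.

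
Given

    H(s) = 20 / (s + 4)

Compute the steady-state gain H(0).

H(0) = 5

Set s = 0: H(0) = (20) / (4) = 5.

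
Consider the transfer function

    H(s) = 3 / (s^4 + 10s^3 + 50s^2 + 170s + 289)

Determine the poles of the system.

s = -4 ± j, -1 ± 4j

The poles are the roots of the denominator s^4 + 10s^3 + 50s^2 + 170s + 289 = 0.
No real roots exist; factor into two real quadratics: (s^2 + 8s + 17)(s^2 + 2s + 17) = 0.
Each quadratic gives a conjugate pair via the quadratic formula.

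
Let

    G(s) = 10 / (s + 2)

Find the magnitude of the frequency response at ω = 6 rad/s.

Substitute s = j6: numerator = 10, denominator = 2 + j6.
|G(j6)| = |10| / |2 + j6| = 10 / 6.3246 ≈ 1.581.

|G(j6)| ≈ 1.581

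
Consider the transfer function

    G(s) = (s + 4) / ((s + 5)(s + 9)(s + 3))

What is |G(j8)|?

|G(j8)| ≈ 0.009215

Substitute s = j8: numerator = 4 + j8, denominator = -953 + j184.
|G(j8)| = |4 + j8| / |-953 + j184| = 8.9443 / 970.60 ≈ 0.009215.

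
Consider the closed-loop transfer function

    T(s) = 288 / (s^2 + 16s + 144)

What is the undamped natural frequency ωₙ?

ωₙ = 12 rad/s

Compare the denominator to the standard form s^2 + 2ζωₙs + ωₙ².
ωₙ² = 144, so ωₙ = 12 rad/s.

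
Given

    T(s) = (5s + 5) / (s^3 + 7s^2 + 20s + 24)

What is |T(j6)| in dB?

|T(j6)|_dB ≈ -18.2 dB

Substitute s = j6: numerator = 5 + j30, denominator = -228 - j96.
|T(j6)| = |5 + j30| / |-228 - j96| = 30.414 / 247.39 ≈ 0.1229.
In decibels: 20·log₁₀(0.1229) ≈ -18.2 dB.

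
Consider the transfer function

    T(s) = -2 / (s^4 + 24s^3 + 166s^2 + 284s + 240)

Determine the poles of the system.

The poles are the roots of the denominator s^4 + 24s^3 + 166s^2 + 284s + 240 = 0.
Trying s = -10: the polynomial evaluates to 0, so (s + 10) is a factor.
Dividing out leaves s^3 + 14s^2 + 26s + 24 = 0.
This factors further as (s^2 + 2s + 2)(s + 12) = 0.

s = -1 ± j, -10, -12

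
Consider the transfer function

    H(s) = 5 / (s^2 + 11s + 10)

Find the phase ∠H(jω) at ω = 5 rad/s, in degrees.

∠H(j5) ≈ -105.3°

At s = j5: numerator = 5, denominator = -15 + j55.
∠H = ∠num − ∠den = 0° − (105.26°) = -105.3°.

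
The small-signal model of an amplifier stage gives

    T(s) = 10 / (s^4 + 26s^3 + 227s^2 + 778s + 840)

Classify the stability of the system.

stable

The denominator s^4 + 26s^3 + 227s^2 + 778s + 840 factors as (s + 5)(s + 12)(s + 2)(s + 7), giving poles at s = -5, -12, -2, -7.
Since all poles lie strictly in the left half-plane, the system is stable.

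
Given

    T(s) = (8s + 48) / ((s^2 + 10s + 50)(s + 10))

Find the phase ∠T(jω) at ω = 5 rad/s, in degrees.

At s = j5: numerator = 48 + j40, denominator = j625.
∠T = ∠num − ∠den = 39.806° − (90°) = -50.19°.

∠T(j5) ≈ -50.19°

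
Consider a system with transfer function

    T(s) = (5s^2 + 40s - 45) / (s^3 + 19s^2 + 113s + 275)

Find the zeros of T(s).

Set the numerator to zero: 5s^2 + 40s - 45 = 0, i.e. 5·(s^2 + 8s - 9) = 0.
Factoring: (s - 1)(s + 9) = 0.

s = 1, -9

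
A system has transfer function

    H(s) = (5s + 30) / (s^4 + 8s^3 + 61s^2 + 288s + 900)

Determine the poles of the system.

s = ±6j, -4 ± 3j

The poles are the roots of the denominator s^4 + 8s^3 + 61s^2 + 288s + 900 = 0.
No real roots exist; factor into two real quadratics: (s^2 + 36)(s^2 + 8s + 25) = 0.
Each quadratic gives a conjugate pair via the quadratic formula.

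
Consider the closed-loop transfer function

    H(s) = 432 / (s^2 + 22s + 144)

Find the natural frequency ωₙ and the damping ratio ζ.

ωₙ = 12 rad/s, ζ ≈ 0.9167

Compare the denominator to the standard form s^2 + 2ζωₙs + ωₙ².
ωₙ² = 144, so ωₙ = 12 rad/s.
2ζωₙ = 22, so ζ = 22/(2·12) ≈ 0.9167.
With ζ = 0.9167 the response is underdamped.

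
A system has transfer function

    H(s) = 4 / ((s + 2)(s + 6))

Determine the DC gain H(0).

At s = 0 each factor (s + a) contributes a and each (s^2 + bs + c) contributes c.
H(0) = 4·1 / ((2) · (6)) = 4/12 = 1/3.

H(0) = 1/3 ≈ 0.3333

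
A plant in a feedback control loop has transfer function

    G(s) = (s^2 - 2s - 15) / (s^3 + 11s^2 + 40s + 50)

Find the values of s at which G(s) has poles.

The poles are the roots of the denominator s^3 + 11s^2 + 40s + 50 = 0.
Trying s = -5: the polynomial evaluates to 0, so (s + 5) is a factor.
Dividing out leaves s^2 + 6s + 10 = 0.
The quadratic formula then gives s = -3 ± 1j.

s = -3 ± j, -5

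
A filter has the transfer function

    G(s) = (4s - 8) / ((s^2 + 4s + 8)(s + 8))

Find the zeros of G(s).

Set the numerator to zero: 4s - 8 = 0, i.e. 4·(s - 2) = 0.
So s = 2.

s = 2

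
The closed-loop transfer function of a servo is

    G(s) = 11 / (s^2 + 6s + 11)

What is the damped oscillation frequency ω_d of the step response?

Comparing s^2 + 6s + 11 to s^2 + 2ζωₙs + ωₙ²: ωₙ = √11 ≈ 3.317 rad/s and ζ = 6/(2·√11) ≈ 0.9045.
ζωₙ = 6/2 = 3, so ω_d = ωₙ√(1−ζ²) = √(ωₙ² − (ζωₙ)²) = √(11 − 3²) = √2 ≈ 1.414 rad/s.

ω_d ≈ 1.414 rad/s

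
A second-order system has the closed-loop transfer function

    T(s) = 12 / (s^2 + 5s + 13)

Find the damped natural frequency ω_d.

ω_d ≈ 2.598 rad/s

Comparing s^2 + 5s + 13 to s^2 + 2ζωₙs + ωₙ²: ωₙ = √13 ≈ 3.606 rad/s and ζ = 5/(2·√13) ≈ 0.6934.
ζωₙ = 5/2 = 2.5, so ω_d = ωₙ√(1−ζ²) = √(ωₙ² − (ζωₙ)²) = √(13 − 2.5²) = √6.75 ≈ 2.598 rad/s.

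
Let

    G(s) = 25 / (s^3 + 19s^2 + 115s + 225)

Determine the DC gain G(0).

G(0) = 1/9 ≈ 0.1111

Set s = 0: G(0) = (25) / (225) = 1/9.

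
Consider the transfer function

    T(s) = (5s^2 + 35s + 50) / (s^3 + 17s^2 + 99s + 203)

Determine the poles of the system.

The poles are the roots of the denominator s^3 + 17s^2 + 99s + 203 = 0.
Trying s = -7: the polynomial evaluates to 0, so (s + 7) is a factor.
Dividing out leaves s^2 + 10s + 29 = 0.
The quadratic formula then gives s = -5 ± 2j.

s = -5 ± 2j, -7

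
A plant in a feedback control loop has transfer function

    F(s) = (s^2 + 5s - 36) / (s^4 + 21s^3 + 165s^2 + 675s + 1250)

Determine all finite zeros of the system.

s = 4, -9

Set the numerator to zero: s^2 + 5s - 36 = 0.
Factoring: (s - 4)(s + 9) = 0.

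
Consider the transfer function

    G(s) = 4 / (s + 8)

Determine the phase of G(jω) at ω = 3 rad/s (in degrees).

∠G(j3) ≈ -20.56°

At s = j3: numerator = 4, denominator = 8 + j3.
∠G = ∠num − ∠den = 0° − (20.556°) = -20.56°.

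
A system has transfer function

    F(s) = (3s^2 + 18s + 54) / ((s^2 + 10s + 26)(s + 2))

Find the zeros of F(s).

Set the numerator to zero: 3s^2 + 18s + 54 = 0, i.e. 3·(s^2 + 6s + 18) = 0.
Factoring: (s^2 + 6s + 18) = 0.

s = -3 ± 3j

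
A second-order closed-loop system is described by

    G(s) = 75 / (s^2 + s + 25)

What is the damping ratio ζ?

Compare the denominator to the standard form s^2 + 2ζωₙs + ωₙ².
ωₙ² = 25, so ωₙ = 5 rad/s.
2ζωₙ = 1, so ζ = 1/(2·5) = 0.1.

ζ = 0.1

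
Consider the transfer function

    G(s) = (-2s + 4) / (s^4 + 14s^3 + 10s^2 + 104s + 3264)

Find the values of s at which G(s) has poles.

s = 3 ± 5j, -8, -12

The poles are the roots of the denominator s^4 + 14s^3 + 10s^2 + 104s + 3264 = 0.
Trying s = -8: the polynomial evaluates to 0, so (s + 8) is a factor.
Dividing out leaves s^3 + 6s^2 - 38s + 408 = 0.
This factors further as (s^2 - 6s + 34)(s + 12) = 0.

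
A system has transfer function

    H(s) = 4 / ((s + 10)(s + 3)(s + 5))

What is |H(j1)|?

Substitute s = j1: numerator = 4, denominator = 132 + j94.
|H(j1)| = |4| / |132 + j94| = 4 / 162.05 ≈ 0.02468.

|H(j1)| ≈ 0.02468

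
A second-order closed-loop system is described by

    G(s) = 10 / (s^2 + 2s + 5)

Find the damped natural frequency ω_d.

ω_d = 2 rad/s

Comparing s^2 + 2s + 5 to s^2 + 2ζωₙs + ωₙ²: ωₙ = √5 ≈ 2.236 rad/s and ζ = 2/(2·√5) ≈ 0.4472.
ζωₙ = 2/2 = 1, so ω_d = ωₙ√(1−ζ²) = √(ωₙ² − (ζωₙ)²) = √(5 − 1²) = √4 = 2 rad/s.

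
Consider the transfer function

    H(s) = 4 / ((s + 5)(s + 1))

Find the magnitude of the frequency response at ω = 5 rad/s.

|H(j5)| ≈ 0.1109

Substitute s = j5: numerator = 4, denominator = -20 + j30.
|H(j5)| = |4| / |-20 + j30| = 4 / 36.056 ≈ 0.1109.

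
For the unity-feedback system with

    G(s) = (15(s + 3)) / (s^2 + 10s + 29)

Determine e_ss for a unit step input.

e_ss = 0.3919

G(s) has no poles at the origin.
This is a Type 0 system. Kp = lim_{s→0} G(s) = 45/29.
e_ss = 1/(1 + Kp) = 1/(1 + 45/29) = 29/74 ≈ 0.3919.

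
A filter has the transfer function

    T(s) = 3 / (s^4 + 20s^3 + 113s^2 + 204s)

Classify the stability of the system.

marginally stable

The denominator s^4 + 20s^3 + 113s^2 + 204s factors as s(s + 12)(s^2 + 8s + 17), giving poles at s = 0, -12, -4 ± j.
Since the simple pole(s) at s = 0 lie on the jω-axis with none in the right half-plane, the system is marginally stable.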